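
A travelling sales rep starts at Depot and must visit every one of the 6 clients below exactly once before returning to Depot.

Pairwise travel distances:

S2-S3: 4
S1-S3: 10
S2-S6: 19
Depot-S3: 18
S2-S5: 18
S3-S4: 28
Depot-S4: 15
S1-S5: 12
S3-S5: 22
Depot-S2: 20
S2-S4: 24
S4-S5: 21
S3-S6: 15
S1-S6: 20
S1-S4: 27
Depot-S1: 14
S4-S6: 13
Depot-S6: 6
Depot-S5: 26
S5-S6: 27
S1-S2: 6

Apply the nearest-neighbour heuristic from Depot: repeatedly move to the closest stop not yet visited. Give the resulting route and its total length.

Total distance 80 via the nearest-neighbour route Depot → S6 → S4 → S5 → S1 → S2 → S3 → Depot.

At Depot the remaining stops are S6 6, S1 14, S4 15, S3 18, S2 20, S5 26; go to S6.
At S6 the remaining stops are S4 13, S3 15, S2 19, S1 20, S5 27; go to S4.
At S4 the remaining stops are S5 21, S2 24, S1 27, S3 28; go to S5.
At S5 the remaining stops are S1 12, S2 18, S3 22; go to S1.
At S1 the remaining stops are S2 6, S3 10; go to S2.
At S2 the remaining stops are S3 4; go to S3.
Return S3→Depot: 18.
Total = 6 + 13 + 21 + 12 + 6 + 4 + 18 = 80.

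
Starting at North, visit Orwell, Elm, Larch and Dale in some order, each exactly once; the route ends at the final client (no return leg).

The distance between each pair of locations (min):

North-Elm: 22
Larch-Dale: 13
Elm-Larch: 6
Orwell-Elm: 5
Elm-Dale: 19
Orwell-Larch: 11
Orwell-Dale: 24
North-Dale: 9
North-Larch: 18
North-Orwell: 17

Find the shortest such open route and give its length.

There are 4! = 24 possible orderings.
North → Orwell → Elm → Larch → Dale: 17+5+6+13 = 41
North → Orwell → Elm → Dale → Larch: 17+5+19+13 = 54
North → Orwell → Larch → Elm → Dale: 17+11+6+19 = 53
North → Orwell → Larch → Dale → Elm: 17+11+13+19 = 60
North → Orwell → Dale → Elm → Larch: 17+24+19+6 = 66
North → Orwell → Dale → Larch → Elm: 17+24+13+6 = 60
North → Elm → Orwell → Larch → Dale: 22+5+11+13 = 51
North → Elm → Orwell → Dale → Larch: 22+5+24+13 = 64
North → Elm → Larch → Orwell → Dale: 22+6+11+24 = 63
North → Elm → Larch → Dale → Orwell: 22+6+13+24 = 65
North → Elm → Dale → Orwell → Larch: 22+19+24+11 = 76
North → Elm → Dale → Larch → Orwell: 22+19+13+11 = 65
North → Larch → Orwell → Elm → Dale: 18+11+5+19 = 53
North → Larch → Orwell → Dale → Elm: 18+11+24+19 = 72
… (10 more)
North → Dale → Larch → Elm → Orwell: 9+13+6+5 = 33  ← best
The minimum is 33.
One shortest path: North → Dale → Larch → Elm → Orwell.

33 min — the minimum one-way total.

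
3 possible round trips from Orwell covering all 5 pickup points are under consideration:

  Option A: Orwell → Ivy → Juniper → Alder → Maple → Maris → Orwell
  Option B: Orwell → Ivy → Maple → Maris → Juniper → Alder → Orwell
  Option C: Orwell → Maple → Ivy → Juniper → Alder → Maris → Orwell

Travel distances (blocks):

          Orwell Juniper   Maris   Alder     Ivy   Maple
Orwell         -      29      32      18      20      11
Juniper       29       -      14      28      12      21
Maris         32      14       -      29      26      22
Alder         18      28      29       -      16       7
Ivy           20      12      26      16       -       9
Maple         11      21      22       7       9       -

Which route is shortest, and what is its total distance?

Shortest is Option B, total 111 blocks.

Option A: 20 + 12 + 28 + 7 + 22 + 32 = 121
Option B: 20 + 9 + 22 + 14 + 28 + 18 = 111
Option C: 11 + 9 + 12 + 28 + 29 + 32 = 121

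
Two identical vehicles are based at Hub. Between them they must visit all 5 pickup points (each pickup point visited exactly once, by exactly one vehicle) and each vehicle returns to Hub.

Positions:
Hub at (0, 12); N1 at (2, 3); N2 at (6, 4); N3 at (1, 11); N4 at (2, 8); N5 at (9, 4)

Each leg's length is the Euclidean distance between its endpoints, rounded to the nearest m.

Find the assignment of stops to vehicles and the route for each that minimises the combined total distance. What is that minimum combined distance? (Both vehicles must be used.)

Try each way of splitting the stops between the two vehicles (each non-empty) and, for each split, find the best tour for each vehicle:
  {N1} + {N2, N3, N4, N5}: 18 + 25 = 43
  {N2} + {N1, N3, N4, N5}: 20 + 28 = 48
  {N1, N2} + {N3, N4, N5}: 23 + 24 = 47
  {N3} + {N1, N2, N4, N5}: 2 + 28 = 30
  {N1, N3} + {N2, N4, N5}: 18 + 25 = 43
  {N2, N3} + {N1, N4, N5}: 20 + 28 = 48
  … (15 splits in total)
Best: vehicle 1 Hub → N3 → Hub = 2; vehicle 2 Hub → N1 → N2 → N5 → N4 → Hub = 28; combined 30.

30 m — the smallest possible combined total.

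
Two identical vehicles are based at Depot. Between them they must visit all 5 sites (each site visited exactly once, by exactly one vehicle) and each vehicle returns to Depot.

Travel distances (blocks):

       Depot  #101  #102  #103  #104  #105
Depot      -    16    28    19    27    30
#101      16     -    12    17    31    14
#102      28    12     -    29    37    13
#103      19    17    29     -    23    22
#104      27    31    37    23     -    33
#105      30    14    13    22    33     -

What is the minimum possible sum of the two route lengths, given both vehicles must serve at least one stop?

Check every non-empty split of the stops between the two vehicles; for each half take its own optimal tour:
  {#101} + {#102, #103, #104, #105}: 32 + 113 = 145
  {#102} + {#101, #103, #104, #105}: 56 + 102 = 158
  {#101, #102} + {#103, #104, #105}: 56 + 101 = 157
  {#103} + {#101, #102, #104, #105}: 38 + 101 = 139
  {#101, #103} + {#102, #104, #105}: 52 + 101 = 153
  {#102, #103} + {#101, #104, #105}: 76 + 90 = 166
  … (15 splits in total)
  {#104} + {#101, #102, #103, #105}: 54 + 82 = 136  ← best
Best: vehicle 1 Depot → #104 → Depot = 54; vehicle 2 Depot → #101 → #102 → #105 → #103 → Depot = 82; combined 136.

Minimum combined distance: 136 blocks.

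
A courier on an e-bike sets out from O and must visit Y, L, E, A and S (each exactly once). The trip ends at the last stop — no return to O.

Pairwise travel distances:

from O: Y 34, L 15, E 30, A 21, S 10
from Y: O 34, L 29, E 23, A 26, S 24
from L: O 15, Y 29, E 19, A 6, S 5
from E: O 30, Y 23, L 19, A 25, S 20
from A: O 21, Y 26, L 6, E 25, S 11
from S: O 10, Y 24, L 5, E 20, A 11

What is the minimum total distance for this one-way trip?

There are 5! = 120 possible orderings.
O → Y → L → E → A → S: 34+29+19+25+11 = 118
O → Y → L → E → S → A: 34+29+19+20+11 = 113
O → Y → L → A → E → S: 34+29+6+25+20 = 114
O → Y → L → A → S → E: 34+29+6+11+20 = 100
O → Y → L → S → E → A: 34+29+5+20+25 = 113
O → Y → L → S → A → E: 34+29+5+11+25 = 104
O → Y → E → L → A → S: 34+23+19+6+11 = 93
O → Y → E → L → S → A: 34+23+19+5+11 = 92
O → Y → E → A → L → S: 34+23+25+6+5 = 93
O → Y → E → A → S → L: 34+23+25+11+5 = 98
O → Y → E → S → L → A: 34+23+20+5+6 = 88
O → Y → E → S → A → L: 34+23+20+11+6 = 94
O → Y → A → L → E → S: 34+26+6+19+20 = 105
O → Y → A → L → S → E: 34+26+6+5+20 = 91
… (106 more)
O → S → L → A → E → Y: 10+5+6+25+23 = 69  ← best
The minimum is 69.
One shortest path: O → S → L → A → E → Y.

69 — the minimum one-way total.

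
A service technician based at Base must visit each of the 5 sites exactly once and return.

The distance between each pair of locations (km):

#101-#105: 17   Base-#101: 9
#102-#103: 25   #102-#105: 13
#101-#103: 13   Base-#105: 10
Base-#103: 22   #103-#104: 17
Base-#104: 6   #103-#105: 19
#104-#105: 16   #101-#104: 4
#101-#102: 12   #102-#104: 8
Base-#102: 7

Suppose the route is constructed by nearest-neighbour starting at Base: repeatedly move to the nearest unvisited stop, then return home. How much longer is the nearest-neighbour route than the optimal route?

Excess over optimum: 15 km.

Base: #104=6, #102=7, #101=9, #105=10, #103=22 ⇒ #104
#104: #101=4, #102=8, #105=16, #103=17 ⇒ #101
#101: #102=12, #103=13, #105=17 ⇒ #102
#102: #105=13, #103=25 ⇒ #105
#105: #103=19 ⇒ #103
NN route Base → #104 → #101 → #102 → #105 → #103 → Base costs 76.
Optimal: Base → #102 → #104 → #101 → #103 → #105 → Base costs 61 (by enumerating all 60 distinct tours).
Excess = 76 − 61 = 15.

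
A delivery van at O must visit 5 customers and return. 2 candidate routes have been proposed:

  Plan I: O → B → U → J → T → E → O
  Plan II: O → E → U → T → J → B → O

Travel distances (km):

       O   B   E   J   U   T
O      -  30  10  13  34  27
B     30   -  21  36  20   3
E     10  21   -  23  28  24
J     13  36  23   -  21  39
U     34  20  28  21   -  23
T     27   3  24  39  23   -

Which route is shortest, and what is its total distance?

Plan I: 30 + 20 + 21 + 39 + 24 + 10 = 144
Plan II: 10 + 28 + 23 + 39 + 36 + 30 = 166

144 km — Plan I is the shortest.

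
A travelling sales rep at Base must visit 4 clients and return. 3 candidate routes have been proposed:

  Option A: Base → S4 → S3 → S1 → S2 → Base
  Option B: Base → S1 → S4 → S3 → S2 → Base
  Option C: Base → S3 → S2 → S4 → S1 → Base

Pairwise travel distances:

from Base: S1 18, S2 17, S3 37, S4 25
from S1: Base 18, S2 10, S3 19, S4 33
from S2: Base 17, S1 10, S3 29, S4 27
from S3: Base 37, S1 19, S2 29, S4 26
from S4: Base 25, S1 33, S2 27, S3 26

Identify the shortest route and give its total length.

Option A: 25 + 26 + 19 + 10 + 17 = 97
Option B: 18 + 33 + 26 + 29 + 17 = 123
Option C: 37 + 29 + 27 + 33 + 18 = 144

Shortest is Option A, total 97.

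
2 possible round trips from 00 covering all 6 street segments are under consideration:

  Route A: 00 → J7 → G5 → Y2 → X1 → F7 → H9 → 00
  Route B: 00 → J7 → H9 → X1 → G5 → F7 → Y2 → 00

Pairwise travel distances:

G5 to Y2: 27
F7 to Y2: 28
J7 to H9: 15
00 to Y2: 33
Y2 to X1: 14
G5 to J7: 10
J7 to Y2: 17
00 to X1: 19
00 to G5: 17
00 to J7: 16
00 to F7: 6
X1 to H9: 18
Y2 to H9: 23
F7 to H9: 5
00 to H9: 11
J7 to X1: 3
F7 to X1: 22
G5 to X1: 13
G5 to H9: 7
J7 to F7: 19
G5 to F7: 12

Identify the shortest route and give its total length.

Route A: 16 + 10 + 27 + 14 + 22 + 5 + 11 = 105
Route B: 16 + 15 + 18 + 13 + 12 + 28 + 33 = 135

105 — Route A is the shortest.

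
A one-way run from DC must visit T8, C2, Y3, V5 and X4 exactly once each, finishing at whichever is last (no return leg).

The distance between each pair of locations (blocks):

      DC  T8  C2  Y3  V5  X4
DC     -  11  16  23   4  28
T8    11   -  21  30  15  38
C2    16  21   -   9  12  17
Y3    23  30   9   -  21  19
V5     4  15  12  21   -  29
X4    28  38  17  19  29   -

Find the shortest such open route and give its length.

There are 5! = 120 possible orderings.
DC → T8 → C2 → Y3 → V5 → X4: 11+21+9+21+29 = 91
DC → T8 → C2 → Y3 → X4 → V5: 11+21+9+19+29 = 89
DC → T8 → C2 → V5 → Y3 → X4: 11+21+12+21+19 = 84
DC → T8 → C2 → V5 → X4 → Y3: 11+21+12+29+19 = 92
DC → T8 → C2 → X4 → Y3 → V5: 11+21+17+19+21 = 89
DC → T8 → C2 → X4 → V5 → Y3: 11+21+17+29+21 = 99
DC → T8 → Y3 → C2 → V5 → X4: 11+30+9+12+29 = 91
DC → T8 → Y3 → C2 → X4 → V5: 11+30+9+17+29 = 96
DC → T8 → Y3 → V5 → C2 → X4: 11+30+21+12+17 = 91
DC → T8 → Y3 → V5 → X4 → C2: 11+30+21+29+17 = 108
DC → T8 → Y3 → X4 → C2 → V5: 11+30+19+17+12 = 89
DC → T8 → Y3 → X4 → V5 → C2: 11+30+19+29+12 = 101
DC → T8 → V5 → C2 → Y3 → X4: 11+15+12+9+19 = 66
DC → T8 → V5 → C2 → X4 → Y3: 11+15+12+17+19 = 74
… (106 more)
The minimum is 66.
One shortest path: DC → T8 → V5 → C2 → Y3 → X4.

66 blocks — the minimum one-way total.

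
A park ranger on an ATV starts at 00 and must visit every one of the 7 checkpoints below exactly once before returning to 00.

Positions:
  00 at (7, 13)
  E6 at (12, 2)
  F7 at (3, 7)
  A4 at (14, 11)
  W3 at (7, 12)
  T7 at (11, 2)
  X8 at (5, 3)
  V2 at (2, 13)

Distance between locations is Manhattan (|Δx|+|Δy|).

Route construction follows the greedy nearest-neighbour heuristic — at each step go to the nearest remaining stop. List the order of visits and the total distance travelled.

At 00 the remaining stops are W3 1, V2 5, A4 9, F7 10, X8 12, T7 15, E6 16; go to W3.
At W3 the remaining stops are V2 6, A4 8, F7 9, X8 11, T7 14, E6 15; go to V2.
At V2 the remaining stops are F7 7, X8 13, A4 14, T7 20, E6 21; go to F7.
At F7 the remaining stops are X8 6, T7 13, E6 14, A4 15; go to X8.
At X8 the remaining stops are T7 7, E6 8, A4 17; go to T7.
At T7 the remaining stops are E6 1, A4 12; go to E6.
At E6 the remaining stops are A4 11; go to A4.
Return A4→00: 9.
Total = 1 + 6 + 7 + 6 + 7 + 1 + 11 + 9 = 48.

48 along 00 → W3 → V2 → F7 → X8 → T7 → E6 → A4 → 00.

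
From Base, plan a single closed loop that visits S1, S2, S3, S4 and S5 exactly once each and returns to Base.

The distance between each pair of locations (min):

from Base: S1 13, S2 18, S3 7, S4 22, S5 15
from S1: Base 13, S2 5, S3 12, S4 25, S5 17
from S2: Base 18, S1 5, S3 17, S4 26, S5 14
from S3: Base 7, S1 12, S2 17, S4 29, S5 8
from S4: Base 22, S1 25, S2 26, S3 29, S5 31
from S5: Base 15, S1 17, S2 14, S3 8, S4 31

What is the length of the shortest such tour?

Base-S1-S2-S3-S4-S5-Base: 13+5+17+29+31+15 = 110
Base-S1-S2-S3-S5-S4-Base: 13+5+17+8+31+22 = 96
Base-S1-S2-S4-S3-S5-Base: 13+5+26+29+8+15 = 96
Base-S1-S2-S4-S5-S3-Base: 13+5+26+31+8+7 = 90
Base-S1-S2-S5-S3-S4-Base: 13+5+14+8+29+22 = 91
Base-S1-S2-S5-S4-S3-Base: 13+5+14+31+29+7 = 99
Base-S1-S3-S2-S4-S5-Base: 13+12+17+26+31+15 = 114
Base-S1-S3-S2-S5-S4-Base: 13+12+17+14+31+22 = 109
Base-S1-S3-S4-S2-S5-Base: 13+12+29+26+14+15 = 109
Base-S1-S3-S4-S5-S2-Base: 13+12+29+31+14+18 = 117
Base-S1-S3-S5-S2-S4-Base: 13+12+8+14+26+22 = 95
Base-S1-S3-S5-S4-S2-Base: 13+12+8+31+26+18 = 108
Base-S1-S4-S2-S3-S5-Base: 13+25+26+17+8+15 = 104
Base-S1-S4-S2-S5-S3-Base: 13+25+26+14+8+7 = 93
… (46 more)
Base-S3-S5-S2-S1-S4-Base: 7+8+14+5+25+22 = 81  ← best
The minimum is 81.
One optimal route: Base → S3 → S5 → S2 → S1 → S4 → Base (or its reverse).

Minimum total distance: 81 min.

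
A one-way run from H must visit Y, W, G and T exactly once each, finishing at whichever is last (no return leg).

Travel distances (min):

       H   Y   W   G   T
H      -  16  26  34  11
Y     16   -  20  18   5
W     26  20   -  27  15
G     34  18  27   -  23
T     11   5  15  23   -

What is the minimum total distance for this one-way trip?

There are 4! = 24 possible orderings.
H → Y → W → G → T: 16+20+27+23 = 86
H → Y → W → T → G: 16+20+15+23 = 74
H → Y → G → W → T: 16+18+27+15 = 76
H → Y → G → T → W: 16+18+23+15 = 72
H → Y → T → W → G: 16+5+15+27 = 63
H → Y → T → G → W: 16+5+23+27 = 71
H → W → Y → G → T: 26+20+18+23 = 87
H → W → Y → T → G: 26+20+5+23 = 74
H → W → G → Y → T: 26+27+18+5 = 76
H → W → G → T → Y: 26+27+23+5 = 81
H → W → T → Y → G: 26+15+5+18 = 64
H → W → T → G → Y: 26+15+23+18 = 82
H → G → Y → W → T: 34+18+20+15 = 87
H → G → Y → T → W: 34+18+5+15 = 72
… (10 more)
H → T → Y → G → W: 11+5+18+27 = 61  ← best
The minimum is 61.
One shortest path: H → T → Y → G → W.

61 min — the minimum one-way total.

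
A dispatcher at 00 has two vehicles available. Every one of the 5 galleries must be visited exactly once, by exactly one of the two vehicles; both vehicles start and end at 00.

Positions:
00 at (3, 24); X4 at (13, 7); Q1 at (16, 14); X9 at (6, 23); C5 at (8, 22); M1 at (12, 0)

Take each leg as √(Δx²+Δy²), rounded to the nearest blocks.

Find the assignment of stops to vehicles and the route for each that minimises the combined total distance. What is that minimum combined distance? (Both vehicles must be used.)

Check every non-empty split of the stops between the two vehicles; for each half take its own optimal tour:
  {X4} + {Q1, X9, C5, M1}: 40 + 57 = 97
  {Q1} + {X4, X9, C5, M1}: 32 + 54 = 86
  {X4, Q1} + {X9, C5, M1}: 44 + 53 = 97
  {X9} + {X4, Q1, C5, M1}: 6 + 57 = 63
  {X4, X9} + {Q1, C5, M1}: 40 + 57 = 97
  {Q1, X9} + {X4, C5, M1}: 32 + 54 = 86
  … (15 splits in total)
Best: vehicle 1 00 → X9 → 00 = 6; vehicle 2 00 → C5 → Q1 → X4 → M1 → 00 = 57; combined 63.

63 blocks — the smallest possible combined total.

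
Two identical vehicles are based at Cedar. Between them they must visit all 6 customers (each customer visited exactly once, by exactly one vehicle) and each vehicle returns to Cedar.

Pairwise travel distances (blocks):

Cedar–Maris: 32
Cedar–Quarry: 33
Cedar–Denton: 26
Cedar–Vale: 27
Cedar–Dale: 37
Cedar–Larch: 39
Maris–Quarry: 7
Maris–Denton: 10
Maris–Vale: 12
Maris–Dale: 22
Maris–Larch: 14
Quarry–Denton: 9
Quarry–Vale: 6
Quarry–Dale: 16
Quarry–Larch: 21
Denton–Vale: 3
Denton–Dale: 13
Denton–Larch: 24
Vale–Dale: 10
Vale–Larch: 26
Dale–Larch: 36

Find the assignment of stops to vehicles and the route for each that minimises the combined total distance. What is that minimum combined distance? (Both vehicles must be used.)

Minimum combined distance: 165 blocks.

There are 2^5 − 1 = 31 ways to divide the 6 stops into two non-empty groups. For each, the best each vehicle can do is its own shortest tour through its group:
  {Maris} + {Quarry, Denton, Vale, Dale, Larch}: 64 + 115 = 179
  {Quarry} + {Maris, Denton, Vale, Dale, Larch}: 66 + 113 = 179
  {Maris, Quarry} + {Denton, Vale, Dale, Larch}: 72 + 113 = 185
  {Denton} + {Maris, Quarry, Vale, Dale, Larch}: 52 + 113 = 165
  {Maris, Denton} + {Quarry, Vale, Dale, Larch}: 68 + 113 = 181
  {Quarry, Denton} + {Maris, Vale, Dale, Larch}: 68 + 112 = 180
  … (31 splits in total)
Best: vehicle 1 Cedar → Denton → Cedar = 52; vehicle 2 Cedar → Vale → Dale → Quarry → Maris → Larch → Cedar = 113; combined 165.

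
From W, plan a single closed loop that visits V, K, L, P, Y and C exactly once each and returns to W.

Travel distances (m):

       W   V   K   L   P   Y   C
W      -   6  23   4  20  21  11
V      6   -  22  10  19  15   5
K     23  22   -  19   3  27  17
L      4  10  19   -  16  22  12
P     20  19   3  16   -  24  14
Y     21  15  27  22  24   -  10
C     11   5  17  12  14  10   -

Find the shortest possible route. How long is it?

There are 360 distinct closed tours to check (reversals are equivalent).
W→V→K→L→P→Y→C→W: 6+22+19+16+24+10+11 = 108
W→V→K→L→P→C→Y→W: 6+22+19+16+14+10+21 = 108
W→V→K→L→Y→P→C→W: 6+22+19+22+24+14+11 = 118
W→V→K→L→Y→C→P→W: 6+22+19+22+10+14+20 = 113
W→V→K→L→C→P→Y→W: 6+22+19+12+14+24+21 = 118
W→V→K→L→C→Y→P→W: 6+22+19+12+10+24+20 = 113
W→V→K→P→L→Y→C→W: 6+22+3+16+22+10+11 = 90
W→V→K→P→L→C→Y→W: 6+22+3+16+12+10+21 = 90
… (352 more)
W→V→Y→C→K→P→L→W: 6+15+10+17+3+16+4 = 71  ← best
The minimum is 71.
One optimal route: W → V → Y → C → K → P → L → W (or its reverse).

Minimum total distance: 71 m.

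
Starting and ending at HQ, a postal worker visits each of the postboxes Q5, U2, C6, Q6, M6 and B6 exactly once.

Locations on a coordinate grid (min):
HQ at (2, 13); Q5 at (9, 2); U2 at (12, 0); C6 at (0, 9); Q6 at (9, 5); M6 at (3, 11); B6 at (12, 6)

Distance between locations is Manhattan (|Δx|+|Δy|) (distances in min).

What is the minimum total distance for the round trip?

50 min — the shortest possible round trip.

With 6 stops there are 6!/2 = 360 distinct round trips (a route and its reverse cost the same).
HQ-Q5-U2-C6-Q6-M6-B6-HQ: 18+5+21+13+12+14+17 = 100
HQ-Q5-U2-C6-Q6-B6-M6-HQ: 18+5+21+13+4+14+3 = 78
HQ-Q5-U2-C6-M6-Q6-B6-HQ: 18+5+21+5+12+4+17 = 82
HQ-Q5-U2-C6-M6-B6-Q6-HQ: 18+5+21+5+14+4+15 = 82
HQ-Q5-U2-C6-B6-Q6-M6-HQ: 18+5+21+15+4+12+3 = 78
HQ-Q5-U2-C6-B6-M6-Q6-HQ: 18+5+21+15+14+12+15 = 100
HQ-Q5-U2-Q6-C6-M6-B6-HQ: 18+5+8+13+5+14+17 = 80
HQ-Q5-U2-Q6-C6-B6-M6-HQ: 18+5+8+13+15+14+3 = 76
… (352 more)
HQ-C6-Q6-Q5-U2-B6-M6-HQ: 6+13+3+5+6+14+3 = 50  ← best
The minimum is 50.
One optimal route: HQ → C6 → Q6 → Q5 → U2 → B6 → M6 → HQ (or its reverse).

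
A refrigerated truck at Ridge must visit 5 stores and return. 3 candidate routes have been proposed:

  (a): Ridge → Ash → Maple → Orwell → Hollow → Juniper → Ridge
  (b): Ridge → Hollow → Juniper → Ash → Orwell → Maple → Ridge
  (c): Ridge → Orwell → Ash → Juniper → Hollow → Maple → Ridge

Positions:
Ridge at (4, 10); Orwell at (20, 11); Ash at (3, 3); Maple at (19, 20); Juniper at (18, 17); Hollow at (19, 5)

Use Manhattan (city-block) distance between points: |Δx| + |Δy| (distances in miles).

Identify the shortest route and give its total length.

(a): 8 + 33 + 10 + 7 + 13 + 21 = 92
(b): 20 + 13 + 29 + 25 + 10 + 25 = 122
(c): 17 + 25 + 29 + 13 + 15 + 25 = 124

92 miles — (a) is the shortest.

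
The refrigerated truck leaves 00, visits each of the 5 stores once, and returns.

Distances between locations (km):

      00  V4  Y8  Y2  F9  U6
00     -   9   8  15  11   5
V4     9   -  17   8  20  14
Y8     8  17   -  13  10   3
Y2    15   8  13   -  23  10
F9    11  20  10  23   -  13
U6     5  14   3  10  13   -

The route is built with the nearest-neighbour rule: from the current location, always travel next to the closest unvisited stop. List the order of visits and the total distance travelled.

At 00 the remaining stops are U6 5, Y8 8, V4 9, F9 11, Y2 15; go to U6.
At U6 the remaining stops are Y8 3, Y2 10, F9 13, V4 14; go to Y8.
At Y8 the remaining stops are F9 10, Y2 13, V4 17; go to F9.
At F9 the remaining stops are V4 20, Y2 23; go to V4.
At V4 the remaining stops are Y2 8; go to Y2.
Return Y2→00: 15.
Total = 5 + 3 + 10 + 20 + 8 + 15 = 61.

61 km along 00 → U6 → Y8 → F9 → V4 → Y2 → 00.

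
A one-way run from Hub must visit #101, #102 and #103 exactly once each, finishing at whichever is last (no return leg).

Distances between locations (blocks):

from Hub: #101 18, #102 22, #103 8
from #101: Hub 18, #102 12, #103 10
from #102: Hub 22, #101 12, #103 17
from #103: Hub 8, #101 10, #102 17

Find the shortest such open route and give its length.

There are 3! = 6 possible orderings.
Hub - #101 - #102 - #103: 18+12+17 = 47
Hub - #101 - #103 - #102: 18+10+17 = 45
Hub - #102 - #101 - #103: 22+12+10 = 44
Hub - #102 - #103 - #101: 22+17+10 = 49
Hub - #103 - #101 - #102: 8+10+12 = 30
Hub - #103 - #102 - #101: 8+17+12 = 37
The minimum is 30.
One shortest path: Hub → #103 → #101 → #102.

30 blocks — the minimum one-way total.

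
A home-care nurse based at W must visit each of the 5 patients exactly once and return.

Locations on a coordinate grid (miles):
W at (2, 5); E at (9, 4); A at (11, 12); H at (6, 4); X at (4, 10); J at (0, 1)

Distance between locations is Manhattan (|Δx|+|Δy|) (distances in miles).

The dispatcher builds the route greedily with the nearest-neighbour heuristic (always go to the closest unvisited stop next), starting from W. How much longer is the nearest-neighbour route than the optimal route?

Excess over optimum: 2 miles.

W: H=5, J=6, X=7, E=8, A=16 ⇒ H
H: E=3, X=8, J=9, A=13 ⇒ E
E: A=10, X=11, J=12 ⇒ A
A: X=9, J=22 ⇒ X
X: J=13 ⇒ J
NN route W → H → E → A → X → J → W costs 46.
Optimal: W → X → A → E → H → J → W costs 44 (by enumerating all 60 distinct tours).
Excess = 46 − 44 = 2.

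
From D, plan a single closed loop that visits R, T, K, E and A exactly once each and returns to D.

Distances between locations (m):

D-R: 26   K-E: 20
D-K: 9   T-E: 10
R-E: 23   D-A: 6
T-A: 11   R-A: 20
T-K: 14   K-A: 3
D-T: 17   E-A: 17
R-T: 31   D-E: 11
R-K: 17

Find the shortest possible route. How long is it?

Minimum total distance: 76 m.

There are 60 distinct closed tours to check (reversals are equivalent).
D-R-T-K-E-A-D: 26+31+14+20+17+6 = 114
D-R-T-K-A-E-D: 26+31+14+3+17+11 = 102
D-R-T-E-K-A-D: 26+31+10+20+3+6 = 96
D-R-T-E-A-K-D: 26+31+10+17+3+9 = 96
D-R-T-A-K-E-D: 26+31+11+3+20+11 = 102
D-R-T-A-E-K-D: 26+31+11+17+20+9 = 114
D-R-K-T-E-A-D: 26+17+14+10+17+6 = 90
D-R-K-T-A-E-D: 26+17+14+11+17+11 = 96
D-R-K-E-T-A-D: 26+17+20+10+11+6 = 90
D-R-K-E-A-T-D: 26+17+20+17+11+17 = 108
D-R-K-A-T-E-D: 26+17+3+11+10+11 = 78
D-R-K-A-E-T-D: 26+17+3+17+10+17 = 90
D-R-E-T-K-A-D: 26+23+10+14+3+6 = 82
D-R-E-T-A-K-D: 26+23+10+11+3+9 = 82
… (46 more)
D-T-E-R-K-A-D: 17+10+23+17+3+6 = 76  ← best
The minimum is 76.
One optimal route: D → T → E → R → K → A → D (or its reverse).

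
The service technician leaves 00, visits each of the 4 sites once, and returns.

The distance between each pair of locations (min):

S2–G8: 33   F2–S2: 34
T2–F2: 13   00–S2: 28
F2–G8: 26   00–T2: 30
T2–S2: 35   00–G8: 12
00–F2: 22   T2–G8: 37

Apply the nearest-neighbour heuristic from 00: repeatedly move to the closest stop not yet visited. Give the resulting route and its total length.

Total distance 114 min via the nearest-neighbour route 00 → G8 → F2 → T2 → S2 → 00.

00 → [G8:12 / F2:22 / S2:28 / T2:30] → G8 (12)
G8 → [F2:26 / S2:33 / T2:37] → F2 (26)
F2 → [T2:13 / S2:34] → T2 (13)
T2 → [S2:35] → S2 (35)
Return S2→00: 28.
Total = 12 + 26 + 13 + 35 + 28 = 114.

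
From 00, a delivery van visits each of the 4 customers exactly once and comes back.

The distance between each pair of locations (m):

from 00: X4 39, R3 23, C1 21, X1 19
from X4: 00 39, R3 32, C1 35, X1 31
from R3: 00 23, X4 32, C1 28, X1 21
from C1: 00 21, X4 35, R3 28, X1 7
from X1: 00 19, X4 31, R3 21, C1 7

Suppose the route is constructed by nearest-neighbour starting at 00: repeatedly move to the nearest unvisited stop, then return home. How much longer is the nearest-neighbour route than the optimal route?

00: X1=19, C1=21, R3=23, X4=39 ⇒ X1
X1: C1=7, R3=21, X4=31 ⇒ C1
C1: R3=28, X4=35 ⇒ R3
R3: X4=32 ⇒ X4
NN route 00 → X1 → C1 → R3 → X4 → 00 costs 125.
Optimal: 00 → R3 → X4 → X1 → C1 → 00 costs 114 (by enumerating all 12 distinct tours).
Excess = 125 − 114 = 11.

11 m longer than the optimal tour.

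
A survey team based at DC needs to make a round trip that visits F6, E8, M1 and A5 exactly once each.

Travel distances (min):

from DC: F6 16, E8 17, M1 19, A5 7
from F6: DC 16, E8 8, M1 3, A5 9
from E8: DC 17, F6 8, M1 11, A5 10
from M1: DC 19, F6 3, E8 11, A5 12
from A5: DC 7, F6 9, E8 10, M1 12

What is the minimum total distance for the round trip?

Minimum total distance: 47 min.

With 4 stops there are 4!/2 = 12 distinct round trips (a route and its reverse cost the same).
DC - F6 - E8 - M1 - A5 - DC: 16+8+11+12+7 = 54
DC - F6 - E8 - A5 - M1 - DC: 16+8+10+12+19 = 65
DC - F6 - M1 - E8 - A5 - DC: 16+3+11+10+7 = 47
DC - F6 - M1 - A5 - E8 - DC: 16+3+12+10+17 = 58
DC - F6 - A5 - E8 - M1 - DC: 16+9+10+11+19 = 65
DC - F6 - A5 - M1 - E8 - DC: 16+9+12+11+17 = 65
DC - E8 - F6 - M1 - A5 - DC: 17+8+3+12+7 = 47
DC - E8 - F6 - A5 - M1 - DC: 17+8+9+12+19 = 65
DC - E8 - M1 - F6 - A5 - DC: 17+11+3+9+7 = 47
DC - E8 - A5 - F6 - M1 - DC: 17+10+9+3+19 = 58
DC - M1 - F6 - E8 - A5 - DC: 19+3+8+10+7 = 47
DC - M1 - E8 - F6 - A5 - DC: 19+11+8+9+7 = 54
The minimum is 47.
One optimal route: DC → F6 → M1 → E8 → A5 → DC (or its reverse).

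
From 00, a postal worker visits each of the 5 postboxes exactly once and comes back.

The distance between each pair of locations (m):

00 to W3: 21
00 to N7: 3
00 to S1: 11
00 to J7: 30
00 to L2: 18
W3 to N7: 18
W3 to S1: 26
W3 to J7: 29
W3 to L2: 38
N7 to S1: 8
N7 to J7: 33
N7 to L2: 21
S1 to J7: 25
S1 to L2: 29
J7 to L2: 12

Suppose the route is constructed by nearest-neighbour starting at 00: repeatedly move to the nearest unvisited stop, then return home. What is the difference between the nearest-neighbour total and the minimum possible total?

From 00: N7=3, S1=11, L2=18, W3=21, J7=30 → choose N7 (3).
From N7: S1=8, W3=18, L2=21, J7=33 → choose S1 (8).
From S1: J7=25, W3=26, L2=29 → choose J7 (25).
From J7: L2=12, W3=29 → choose L2 (12).
From L2: W3=38 → choose W3 (38).
NN route 00 → N7 → S1 → J7 → L2 → W3 → 00 costs 107.
Optimal: 00 → N7 → S1 → W3 → J7 → L2 → 00 costs 96 (by enumerating all 60 distinct tours).
Excess = 107 − 96 = 11.

11 m longer than the optimal tour.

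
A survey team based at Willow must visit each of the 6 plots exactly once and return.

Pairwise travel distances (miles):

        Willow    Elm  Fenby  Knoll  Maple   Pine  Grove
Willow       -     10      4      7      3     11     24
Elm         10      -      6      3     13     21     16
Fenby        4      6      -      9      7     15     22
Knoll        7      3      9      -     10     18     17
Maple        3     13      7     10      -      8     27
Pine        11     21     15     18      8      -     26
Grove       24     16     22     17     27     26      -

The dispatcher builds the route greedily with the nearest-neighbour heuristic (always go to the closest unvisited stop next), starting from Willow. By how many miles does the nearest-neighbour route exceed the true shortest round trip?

Excess over optimum: 6 miles.

Willow: Maple=3, Fenby=4, Knoll=7, Elm=10, Pine=11, Grove=24 ⇒ Maple
Maple: Fenby=7, Pine=8, Knoll=10, Elm=13, Grove=27 ⇒ Fenby
Fenby: Elm=6, Knoll=9, Pine=15, Grove=22 ⇒ Elm
Elm: Knoll=3, Grove=16, Pine=21 ⇒ Knoll
Knoll: Grove=17, Pine=18 ⇒ Grove
Grove: Pine=26 ⇒ Pine
NN route Willow → Maple → Fenby → Elm → Knoll → Grove → Pine → Willow costs 73.
Optimal: Willow → Fenby → Elm → Knoll → Grove → Pine → Maple → Willow costs 67 (by enumerating all 360 distinct tours).
Excess = 73 − 67 = 6.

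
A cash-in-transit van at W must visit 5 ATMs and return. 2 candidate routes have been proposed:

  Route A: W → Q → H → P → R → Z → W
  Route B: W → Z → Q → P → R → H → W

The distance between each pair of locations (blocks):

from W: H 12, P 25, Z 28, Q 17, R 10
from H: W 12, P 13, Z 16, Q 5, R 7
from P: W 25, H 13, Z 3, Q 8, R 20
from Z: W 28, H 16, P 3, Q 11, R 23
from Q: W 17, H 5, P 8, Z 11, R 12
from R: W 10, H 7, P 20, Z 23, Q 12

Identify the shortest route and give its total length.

Shortest is Route B, total 86 blocks.

Route A: 17 + 5 + 13 + 20 + 23 + 28 = 106
Route B: 28 + 11 + 8 + 20 + 7 + 12 = 86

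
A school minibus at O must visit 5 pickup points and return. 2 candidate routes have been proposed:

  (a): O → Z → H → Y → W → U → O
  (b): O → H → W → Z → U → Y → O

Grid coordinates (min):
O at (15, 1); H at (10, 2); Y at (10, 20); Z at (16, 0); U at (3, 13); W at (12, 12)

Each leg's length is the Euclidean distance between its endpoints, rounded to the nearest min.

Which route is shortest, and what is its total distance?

(a): 1 + 6 + 18 + 8 + 9 + 17 = 59
(b): 5 + 10 + 13 + 18 + 10 + 20 = 76

59 min — (a) is the shortest.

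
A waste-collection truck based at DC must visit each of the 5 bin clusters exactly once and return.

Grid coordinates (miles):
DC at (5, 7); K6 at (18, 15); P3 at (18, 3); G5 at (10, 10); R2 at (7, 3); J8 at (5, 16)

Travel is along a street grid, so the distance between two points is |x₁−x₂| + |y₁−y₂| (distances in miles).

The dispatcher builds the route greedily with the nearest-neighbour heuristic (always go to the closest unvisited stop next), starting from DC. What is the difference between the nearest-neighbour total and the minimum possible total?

The nearest-neighbour route is 8 miles longer than optimal.

DC: R2=6, G5=8, J8=9, P3=17, K6=21 ⇒ R2
R2: G5=10, P3=11, J8=15, K6=23 ⇒ G5
G5: J8=11, K6=13, P3=15 ⇒ J8
J8: K6=14, P3=26 ⇒ K6
K6: P3=12 ⇒ P3
NN route DC → R2 → G5 → J8 → K6 → P3 → DC costs 70.
Optimal: DC → G5 → J8 → K6 → P3 → R2 → DC costs 62 (by enumerating all 60 distinct tours).
Excess = 70 − 62 = 8.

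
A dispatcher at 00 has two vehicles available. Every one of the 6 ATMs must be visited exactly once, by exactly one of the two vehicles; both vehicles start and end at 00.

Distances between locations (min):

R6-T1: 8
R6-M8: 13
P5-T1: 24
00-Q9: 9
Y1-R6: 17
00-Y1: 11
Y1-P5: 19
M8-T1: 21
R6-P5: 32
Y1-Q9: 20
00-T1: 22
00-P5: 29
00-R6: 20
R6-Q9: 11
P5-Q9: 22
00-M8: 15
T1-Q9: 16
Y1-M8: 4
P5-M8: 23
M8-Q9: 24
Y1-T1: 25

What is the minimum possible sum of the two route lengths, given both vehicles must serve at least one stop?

107 min — the smallest possible combined total.

Check every non-empty split of the stops between the two vehicles; for each half take its own optimal tour:
  {Y1} + {R6, P5, M8, T1, Q9}: 22 + 90 = 112
  {R6} + {Y1, P5, M8, T1, Q9}: 40 + 87 = 127
  {Y1, R6} + {P5, M8, T1, Q9}: 48 + 87 = 135
  {P5} + {Y1, R6, M8, T1, Q9}: 58 + 61 = 119
  {Y1, P5} + {R6, M8, T1, Q9}: 59 + 61 = 120
  {R6, P5} + {Y1, M8, T1, Q9}: 81 + 61 = 142
  … (31 splits in total)
  {Y1, R6, P5, M8, T1} + {Q9}: 89 + 18 = 107  ← best
Best: vehicle 1 00 → Y1 → M8 → R6 → T1 → P5 → 00 = 89; vehicle 2 00 → Q9 → 00 = 18; combined 107.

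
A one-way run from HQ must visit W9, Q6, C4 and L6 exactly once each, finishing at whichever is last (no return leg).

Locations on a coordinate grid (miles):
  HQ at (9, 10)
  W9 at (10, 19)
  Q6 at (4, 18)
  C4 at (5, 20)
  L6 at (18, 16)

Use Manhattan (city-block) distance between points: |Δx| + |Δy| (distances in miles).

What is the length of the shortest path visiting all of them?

There are 4! = 24 possible orderings.
HQ→W9→Q6→C4→L6: 10+7+3+17 = 37
HQ→W9→Q6→L6→C4: 10+7+16+17 = 50
HQ→W9→C4→Q6→L6: 10+6+3+16 = 35
HQ→W9→C4→L6→Q6: 10+6+17+16 = 49
HQ→W9→L6→Q6→C4: 10+11+16+3 = 40
HQ→W9→L6→C4→Q6: 10+11+17+3 = 41
HQ→Q6→W9→C4→L6: 13+7+6+17 = 43
HQ→Q6→W9→L6→C4: 13+7+11+17 = 48
HQ→Q6→C4→W9→L6: 13+3+6+11 = 33
HQ→Q6→C4→L6→W9: 13+3+17+11 = 44
HQ→Q6→L6→W9→C4: 13+16+11+6 = 46
HQ→Q6→L6→C4→W9: 13+16+17+6 = 52
HQ→C4→W9→Q6→L6: 14+6+7+16 = 43
HQ→C4→W9→L6→Q6: 14+6+11+16 = 47
… (10 more)
The minimum is 33.
One shortest path: HQ → Q6 → C4 → W9 → L6.

Minimum one-way distance = 33 miles.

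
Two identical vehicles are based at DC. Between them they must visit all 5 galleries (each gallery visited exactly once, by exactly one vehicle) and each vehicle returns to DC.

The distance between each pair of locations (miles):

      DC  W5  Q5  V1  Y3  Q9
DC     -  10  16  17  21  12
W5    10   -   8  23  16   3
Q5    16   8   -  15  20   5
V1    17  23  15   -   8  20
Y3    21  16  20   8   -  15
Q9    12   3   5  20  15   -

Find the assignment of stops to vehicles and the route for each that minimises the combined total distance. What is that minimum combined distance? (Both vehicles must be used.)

Try each way of splitting the stops between the two vehicles (each non-empty) and, for each split, find the best tour for each vehicle:
  {W5} + {Q5, V1, Y3, Q9}: 20 + 61 = 81
  {Q5} + {W5, V1, Y3, Q9}: 32 + 53 = 85
  {W5, Q5} + {V1, Y3, Q9}: 34 + 52 = 86
  {V1} + {W5, Q5, Y3, Q9}: 34 + 59 = 93
  {W5, V1} + {Q5, Y3, Q9}: 50 + 57 = 107
  {Q5, V1} + {W5, Y3, Q9}: 48 + 49 = 97
  … (15 splits in total)
  {V1, Y3} + {W5, Q5, Q9}: 46 + 34 = 80  ← best
Best: vehicle 1 DC → V1 → Y3 → DC = 46; vehicle 2 DC → W5 → Q9 → Q5 → DC = 34; combined 80.

Minimum combined distance: 80 miles.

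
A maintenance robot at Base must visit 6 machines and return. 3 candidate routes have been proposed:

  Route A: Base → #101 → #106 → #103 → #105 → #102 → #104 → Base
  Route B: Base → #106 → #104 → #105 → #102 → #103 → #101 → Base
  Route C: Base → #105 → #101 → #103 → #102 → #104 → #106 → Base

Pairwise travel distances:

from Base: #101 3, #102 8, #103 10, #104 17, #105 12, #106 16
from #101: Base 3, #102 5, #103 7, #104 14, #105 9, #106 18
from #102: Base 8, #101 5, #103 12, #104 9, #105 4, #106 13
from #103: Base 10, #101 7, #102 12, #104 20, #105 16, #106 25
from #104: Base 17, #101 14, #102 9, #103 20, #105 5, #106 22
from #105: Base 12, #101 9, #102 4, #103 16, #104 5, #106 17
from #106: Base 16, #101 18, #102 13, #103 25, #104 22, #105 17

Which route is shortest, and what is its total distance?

69 — Route B is the shortest.

Route A: 3 + 18 + 25 + 16 + 4 + 9 + 17 = 92
Route B: 16 + 22 + 5 + 4 + 12 + 7 + 3 = 69
Route C: 12 + 9 + 7 + 12 + 9 + 22 + 16 = 87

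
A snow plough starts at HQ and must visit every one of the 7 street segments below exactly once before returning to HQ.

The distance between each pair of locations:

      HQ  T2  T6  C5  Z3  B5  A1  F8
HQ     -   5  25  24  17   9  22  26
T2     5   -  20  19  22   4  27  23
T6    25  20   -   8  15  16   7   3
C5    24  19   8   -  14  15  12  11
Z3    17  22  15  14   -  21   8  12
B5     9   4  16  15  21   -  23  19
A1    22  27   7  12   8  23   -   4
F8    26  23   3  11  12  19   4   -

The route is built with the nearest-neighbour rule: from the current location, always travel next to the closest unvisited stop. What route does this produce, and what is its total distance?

HQ → [T2:5 / B5:9 / Z3:17 / A1:22 / C5:24 / T6:25 / F8:26] → T2 (5)
T2 → [B5:4 / C5:19 / T6:20 / Z3:22 / F8:23 / A1:27] → B5 (4)
B5 → [C5:15 / T6:16 / F8:19 / Z3:21 / A1:23] → C5 (15)
C5 → [T6:8 / F8:11 / A1:12 / Z3:14] → T6 (8)
T6 → [F8:3 / A1:7 / Z3:15] → F8 (3)
F8 → [A1:4 / Z3:12] → A1 (4)
A1 → [Z3:8] → Z3 (8)
Return Z3→HQ: 17.
Total = 5 + 4 + 15 + 8 + 3 + 4 + 8 + 17 = 64.

64 along HQ → T2 → B5 → C5 → T6 → F8 → A1 → Z3 → HQ.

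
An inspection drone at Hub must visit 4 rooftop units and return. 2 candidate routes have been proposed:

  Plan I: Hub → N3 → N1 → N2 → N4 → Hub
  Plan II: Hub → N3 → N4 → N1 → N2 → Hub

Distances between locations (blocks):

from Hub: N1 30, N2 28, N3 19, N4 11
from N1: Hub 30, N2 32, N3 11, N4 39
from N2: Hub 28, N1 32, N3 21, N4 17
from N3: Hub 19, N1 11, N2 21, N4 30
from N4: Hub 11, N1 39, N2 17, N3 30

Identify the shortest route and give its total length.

Plan I: 19 + 11 + 32 + 17 + 11 = 90
Plan II: 19 + 30 + 39 + 32 + 28 = 148

90 blocks — Plan I is the shortest.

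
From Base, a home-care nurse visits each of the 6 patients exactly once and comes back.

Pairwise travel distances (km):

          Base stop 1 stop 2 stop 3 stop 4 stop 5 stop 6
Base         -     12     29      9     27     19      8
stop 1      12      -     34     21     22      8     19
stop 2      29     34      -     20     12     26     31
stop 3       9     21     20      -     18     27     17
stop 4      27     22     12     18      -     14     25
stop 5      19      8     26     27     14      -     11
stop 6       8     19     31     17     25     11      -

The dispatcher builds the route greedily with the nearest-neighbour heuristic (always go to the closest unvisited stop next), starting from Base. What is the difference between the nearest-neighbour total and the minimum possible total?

Base: stop 6=8, stop 3=9, stop 1=12, stop 5=19, stop 4=27, stop 2=29 ⇒ stop 6
stop 6: stop 5=11, stop 3=17, stop 1=19, stop 4=25, stop 2=31 ⇒ stop 5
stop 5: stop 1=8, stop 4=14, stop 2=26, stop 3=27 ⇒ stop 1
stop 1: stop 3=21, stop 4=22, stop 2=34 ⇒ stop 3
stop 3: stop 4=18, stop 2=20 ⇒ stop 4
stop 4: stop 2=12 ⇒ stop 2
NN route Base → stop 6 → stop 5 → stop 1 → stop 3 → stop 4 → stop 2 → Base costs 107.
Optimal: Base → stop 3 → stop 2 → stop 4 → stop 1 → stop 5 → stop 6 → Base costs 90 (by enumerating all 360 distinct tours).
Excess = 107 − 90 = 17.

The nearest-neighbour route is 17 km longer than optimal.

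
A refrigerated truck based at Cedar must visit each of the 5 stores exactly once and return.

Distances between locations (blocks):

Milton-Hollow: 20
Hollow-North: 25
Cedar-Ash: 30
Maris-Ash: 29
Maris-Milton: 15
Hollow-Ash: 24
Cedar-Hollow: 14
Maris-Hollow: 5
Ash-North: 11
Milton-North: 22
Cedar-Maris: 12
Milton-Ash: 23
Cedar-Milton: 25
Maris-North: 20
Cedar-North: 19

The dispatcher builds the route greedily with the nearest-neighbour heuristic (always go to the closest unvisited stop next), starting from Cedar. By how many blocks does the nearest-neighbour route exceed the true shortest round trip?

Excess over optimum: 13 blocks.

From Cedar: Maris=12, Hollow=14, North=19, Milton=25, Ash=30 → choose Maris (12).
From Maris: Hollow=5, Milton=15, North=20, Ash=29 → choose Hollow (5).
From Hollow: Milton=20, Ash=24, North=25 → choose Milton (20).
From Milton: North=22, Ash=23 → choose North (22).
From North: Ash=11 → choose Ash (11).
NN route Cedar → Maris → Hollow → Milton → North → Ash → Cedar costs 100.
Optimal: Cedar → Hollow → Maris → Milton → Ash → North → Cedar costs 87 (by enumerating all 60 distinct tours).
Excess = 100 − 87 = 13.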